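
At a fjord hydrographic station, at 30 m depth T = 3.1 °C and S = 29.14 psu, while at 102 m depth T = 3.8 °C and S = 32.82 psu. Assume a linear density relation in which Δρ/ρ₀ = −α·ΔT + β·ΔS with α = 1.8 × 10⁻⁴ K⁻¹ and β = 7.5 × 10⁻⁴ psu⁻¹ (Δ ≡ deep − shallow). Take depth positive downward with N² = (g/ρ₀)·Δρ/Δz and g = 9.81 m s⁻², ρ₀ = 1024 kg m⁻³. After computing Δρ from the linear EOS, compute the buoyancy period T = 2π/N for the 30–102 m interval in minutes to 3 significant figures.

ΔT = +0.7 K, ΔS = +3.68 psu (deep − shallow).
Δρ/ρ₀ = −αΔT + βΔS = -1.26 × 10⁻⁴ + 2.76 × 10⁻³ = 2.634 × 10⁻³, so Δρ ≈ 2.697 kg m⁻³.
N² = (g/ρ₀)·Δρ/Δz = g·(Δρ/ρ₀)/Δz = 9.81 × 2.634 × 10⁻³ / 72 = 3.5888 × 10⁻⁴ s⁻².
N = √(3.5888 × 10⁻⁴) = 0.018944 rad s⁻¹ → T = 2π/N = 331.67 s = 5.5278 min ≈ 5.53 min.

5.53 min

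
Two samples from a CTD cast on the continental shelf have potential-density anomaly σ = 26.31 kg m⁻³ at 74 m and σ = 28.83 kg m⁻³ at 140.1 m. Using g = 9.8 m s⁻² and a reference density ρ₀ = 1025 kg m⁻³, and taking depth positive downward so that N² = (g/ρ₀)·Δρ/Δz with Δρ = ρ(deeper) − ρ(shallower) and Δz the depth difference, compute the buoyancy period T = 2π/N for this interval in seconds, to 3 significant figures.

329 s

Δρ = 1028.83 − 1026.31 = 2.52 kg m⁻³ over Δz = 140.1 − 74 = 66.1 m.
N² = (9.8/1025) × (2.52/66.1) = 3.6450 × 10⁻⁴ s⁻².
N = √(3.6450 × 10⁻⁴) = 0.019092 rad s⁻¹, so T = 2π/N = 329.10 s ≈ 329 s.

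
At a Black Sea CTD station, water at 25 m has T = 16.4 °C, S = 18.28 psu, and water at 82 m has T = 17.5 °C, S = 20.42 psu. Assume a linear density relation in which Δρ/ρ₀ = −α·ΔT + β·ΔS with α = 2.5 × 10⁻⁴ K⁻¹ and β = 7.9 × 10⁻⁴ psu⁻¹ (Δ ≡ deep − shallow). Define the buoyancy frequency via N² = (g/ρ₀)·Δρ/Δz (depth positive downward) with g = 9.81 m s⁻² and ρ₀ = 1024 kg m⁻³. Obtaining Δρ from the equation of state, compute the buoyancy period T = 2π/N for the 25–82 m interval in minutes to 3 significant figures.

ΔT = +1.1 K, ΔS = +2.14 psu (deep − shallow).
Δρ/ρ₀ = −αΔT + βΔS = -2.75 × 10⁻⁴ + 1.6906 × 10⁻³ = 1.4156 × 10⁻³, so Δρ ≈ 1.450 kg m⁻³.
N² = (g/ρ₀)·Δρ/Δz = g·(Δρ/ρ₀)/Δz = 9.81 × 1.4156 × 10⁻³ / 57 = 2.4363 × 10⁻⁴ s⁻².
N = √(2.4363 × 10⁻⁴) = 0.015609 rad s⁻¹ → T = 2π/N = 402.54 s = 6.7090 min ≈ 6.71 min.

6.71 min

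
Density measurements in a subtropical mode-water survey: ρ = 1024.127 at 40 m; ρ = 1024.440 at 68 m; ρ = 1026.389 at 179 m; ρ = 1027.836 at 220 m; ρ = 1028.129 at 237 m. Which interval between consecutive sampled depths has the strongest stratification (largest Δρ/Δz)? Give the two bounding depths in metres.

179–220 m

Compute the density gradient over each adjacent pair:
  40–68 m: Δρ/Δz = 0.313/28 = 0.011 kg m⁻⁴
  68–179 m: Δρ/Δz = 1.949/111 = 0.018 kg m⁻⁴
  179–220 m: Δρ/Δz = 1.447/41 = 0.035 kg m⁻⁴
  220–237 m: Δρ/Δz = 0.293/17 = 0.017 kg m⁻⁴
The largest gradient is in the 179–220 m interval — the pycnocline.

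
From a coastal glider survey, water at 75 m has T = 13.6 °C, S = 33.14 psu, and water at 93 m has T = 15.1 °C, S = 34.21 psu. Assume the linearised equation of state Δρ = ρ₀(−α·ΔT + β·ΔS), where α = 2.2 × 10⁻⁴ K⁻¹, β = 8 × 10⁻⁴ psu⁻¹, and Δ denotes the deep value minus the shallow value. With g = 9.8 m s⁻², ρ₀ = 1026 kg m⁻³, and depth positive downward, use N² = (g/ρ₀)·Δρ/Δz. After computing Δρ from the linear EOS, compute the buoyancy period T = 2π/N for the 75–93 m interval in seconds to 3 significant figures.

ΔT = +1.5 K, ΔS = +1.07 psu (deep − shallow).
Δρ/ρ₀ = −αΔT + βΔS = -3.30 × 10⁻⁴ + 8.56 × 10⁻⁴ = 5.26 × 10⁻⁴, so Δρ ≈ 0.5397 kg m⁻³.
N² = (g/ρ₀)·Δρ/Δz = g·(Δρ/ρ₀)/Δz = 9.8 × 5.26 × 10⁻⁴ / 18 = 2.8638 × 10⁻⁴ s⁻².
N = √(2.8638 × 10⁻⁴) = 0.016923 rad s⁻¹ → T = 2π/N = 371.28 s ≈ 371 s.

371 s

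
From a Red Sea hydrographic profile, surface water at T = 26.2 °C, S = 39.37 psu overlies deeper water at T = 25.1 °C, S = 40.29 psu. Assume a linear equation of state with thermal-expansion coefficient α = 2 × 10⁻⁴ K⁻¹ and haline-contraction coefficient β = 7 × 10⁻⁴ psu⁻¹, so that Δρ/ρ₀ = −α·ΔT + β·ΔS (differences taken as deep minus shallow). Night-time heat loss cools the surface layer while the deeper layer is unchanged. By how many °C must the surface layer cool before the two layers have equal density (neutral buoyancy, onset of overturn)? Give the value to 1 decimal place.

4.3 °C

Neutral buoyancy requires Δρ = 0, i.e. −α(T_deep − T_surf′) + β(S_deep − S_surf) = 0.
T_surf′ = T_deep − (β/α)·ΔS = 25.1 − (7 × 10⁻⁴/2 × 10⁻⁴)·(+0.92) = 21.880 °C.
Cooling required: 26.2 − (21.880) = 4.320 °C.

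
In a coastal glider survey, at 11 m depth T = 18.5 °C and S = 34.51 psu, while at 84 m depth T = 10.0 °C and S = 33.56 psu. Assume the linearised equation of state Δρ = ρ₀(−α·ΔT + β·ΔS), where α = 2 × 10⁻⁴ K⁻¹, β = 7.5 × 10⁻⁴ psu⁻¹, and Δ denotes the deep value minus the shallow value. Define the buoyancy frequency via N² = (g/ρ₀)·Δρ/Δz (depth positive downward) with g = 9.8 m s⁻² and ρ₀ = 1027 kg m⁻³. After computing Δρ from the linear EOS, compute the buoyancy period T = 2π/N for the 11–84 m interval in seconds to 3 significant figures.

546 s

ΔT = -8.5 K, ΔS = -0.95 psu (deep − shallow).
Δρ/ρ₀ = −αΔT + βΔS = 1.70 × 10⁻³ − 7.125 × 10⁻⁴ = 9.875 × 10⁻⁴, so Δρ ≈ 1.014 kg m⁻³.
N² = (g/ρ₀)·Δρ/Δz = g·(Δρ/ρ₀)/Δz = 9.8 × 9.875 × 10⁻⁴ / 73 = 1.3257 × 10⁻⁴ s⁻².
N = √(1.3257 × 10⁻⁴) = 0.011514 rad s⁻¹ → T = 2π/N = 545.70 s ≈ 546 s.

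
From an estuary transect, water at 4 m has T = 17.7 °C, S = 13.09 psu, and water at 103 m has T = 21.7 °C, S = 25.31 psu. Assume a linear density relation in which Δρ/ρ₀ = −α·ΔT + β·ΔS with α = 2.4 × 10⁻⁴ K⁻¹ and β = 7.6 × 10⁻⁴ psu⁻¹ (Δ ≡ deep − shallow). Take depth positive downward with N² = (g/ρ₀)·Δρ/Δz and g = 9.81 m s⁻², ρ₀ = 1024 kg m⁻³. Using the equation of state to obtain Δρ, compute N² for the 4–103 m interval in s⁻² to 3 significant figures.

ΔT = +4.0 K, ΔS = +12.22 psu (deep − shallow).
Δρ/ρ₀ = −αΔT + βΔS = -9.60 × 10⁻⁴ + 9.2872 × 10⁻³ = 8.3272 × 10⁻³, so Δρ ≈ 8.527 kg m⁻³.
N² = (g/ρ₀)·Δρ/Δz = g·(Δρ/ρ₀)/Δz = 9.81 × 8.3272 × 10⁻³ / 99 = 8.2515 × 10⁻⁴ s⁻² ≈ 8.25 × 10⁻⁴ s⁻².

8.25 × 10⁻⁴ s⁻²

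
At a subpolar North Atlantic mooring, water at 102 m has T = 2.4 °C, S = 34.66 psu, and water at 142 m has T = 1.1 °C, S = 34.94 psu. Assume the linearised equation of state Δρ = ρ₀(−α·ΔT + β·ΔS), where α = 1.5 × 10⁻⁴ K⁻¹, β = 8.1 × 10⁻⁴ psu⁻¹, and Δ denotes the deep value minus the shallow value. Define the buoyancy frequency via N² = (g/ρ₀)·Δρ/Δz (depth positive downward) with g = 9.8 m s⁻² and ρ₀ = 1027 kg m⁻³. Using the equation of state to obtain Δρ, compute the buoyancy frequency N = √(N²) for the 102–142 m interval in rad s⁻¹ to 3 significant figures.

0.0102 rad s⁻¹

ΔT = -1.3 K, ΔS = +0.28 psu (deep − shallow).
Δρ/ρ₀ = −αΔT + βΔS = 1.95 × 10⁻⁴ + 2.268 × 10⁻⁴ = 4.218 × 10⁻⁴, so Δρ ≈ 0.4332 kg m⁻³.
N² = (g/ρ₀)·Δρ/Δz = g·(Δρ/ρ₀)/Δz = 9.8 × 4.218 × 10⁻⁴ / 40 = 1.0334 × 10⁻⁴ s⁻².
N = √(1.0334 × 10⁻⁴) = 0.010166 rad s⁻¹ ≈ 0.0102 rad s⁻¹.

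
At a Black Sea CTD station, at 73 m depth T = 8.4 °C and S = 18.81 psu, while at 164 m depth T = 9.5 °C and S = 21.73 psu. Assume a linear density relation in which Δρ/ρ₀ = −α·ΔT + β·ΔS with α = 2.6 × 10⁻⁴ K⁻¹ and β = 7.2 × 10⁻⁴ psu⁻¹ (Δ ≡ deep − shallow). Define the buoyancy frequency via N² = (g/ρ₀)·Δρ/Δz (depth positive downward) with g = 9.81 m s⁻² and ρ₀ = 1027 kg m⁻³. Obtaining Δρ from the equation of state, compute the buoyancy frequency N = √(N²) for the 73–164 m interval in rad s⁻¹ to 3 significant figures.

ΔT = +1.1 K, ΔS = +2.92 psu (deep − shallow).
Δρ/ρ₀ = −αΔT + βΔS = -2.86 × 10⁻⁴ + 2.1024 × 10⁻³ = 1.8164 × 10⁻³, so Δρ ≈ 1.865 kg m⁻³.
N² = (g/ρ₀)·Δρ/Δz = g·(Δρ/ρ₀)/Δz = 9.81 × 1.8164 × 10⁻³ / 91 = 1.9581 × 10⁻⁴ s⁻².
N = √(1.9581 × 10⁻⁴) = 0.013993 rad s⁻¹ ≈ 0.0140 rad s⁻¹.

0.0140 rad s⁻¹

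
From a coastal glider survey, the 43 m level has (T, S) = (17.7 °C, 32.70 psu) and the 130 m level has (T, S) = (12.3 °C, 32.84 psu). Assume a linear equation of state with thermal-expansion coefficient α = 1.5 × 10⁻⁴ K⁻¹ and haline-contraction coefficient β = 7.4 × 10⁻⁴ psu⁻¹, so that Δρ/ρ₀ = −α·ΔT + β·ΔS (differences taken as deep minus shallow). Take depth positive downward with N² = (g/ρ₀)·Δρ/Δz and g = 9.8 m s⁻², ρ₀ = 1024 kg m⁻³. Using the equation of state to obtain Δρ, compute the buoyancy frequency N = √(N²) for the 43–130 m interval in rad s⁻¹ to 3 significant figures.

0.0101 rad s⁻¹

ΔT = -5.4 K, ΔS = +0.14 psu (deep − shallow).
Δρ/ρ₀ = −αΔT + βΔS = 8.10 × 10⁻⁴ + 1.036 × 10⁻⁴ = 9.136 × 10⁻⁴, so Δρ ≈ 0.9355 kg m⁻³.
N² = (g/ρ₀)·Δρ/Δz = g·(Δρ/ρ₀)/Δz = 9.8 × 9.136 × 10⁻⁴ / 87 = 1.0291 × 10⁻⁴ s⁻².
N = √(1.0291 × 10⁻⁴) = 0.010144 rad s⁻¹ ≈ 0.0101 rad s⁻¹.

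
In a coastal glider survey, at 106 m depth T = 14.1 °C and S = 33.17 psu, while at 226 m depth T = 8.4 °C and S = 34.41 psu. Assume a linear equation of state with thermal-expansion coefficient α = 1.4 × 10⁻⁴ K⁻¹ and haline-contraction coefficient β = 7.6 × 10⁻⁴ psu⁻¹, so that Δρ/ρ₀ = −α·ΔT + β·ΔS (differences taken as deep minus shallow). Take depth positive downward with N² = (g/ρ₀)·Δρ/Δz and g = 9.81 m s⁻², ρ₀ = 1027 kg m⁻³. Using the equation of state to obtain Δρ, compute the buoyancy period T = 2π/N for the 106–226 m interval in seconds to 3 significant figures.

527 s

ΔT = -5.7 K, ΔS = +1.24 psu (deep − shallow).
Δρ/ρ₀ = −αΔT + βΔS = 7.98 × 10⁻⁴ + 9.424 × 10⁻⁴ = 1.7404 × 10⁻³, so Δρ ≈ 1.787 kg m⁻³.
N² = (g/ρ₀)·Δρ/Δz = g·(Δρ/ρ₀)/Δz = 9.81 × 1.7404 × 10⁻³ / 120 = 1.4228 × 10⁻⁴ s⁻².
N = √(1.4228 × 10⁻⁴) = 0.011928 rad s⁻¹ → T = 2π/N = 526.76 s ≈ 527 s.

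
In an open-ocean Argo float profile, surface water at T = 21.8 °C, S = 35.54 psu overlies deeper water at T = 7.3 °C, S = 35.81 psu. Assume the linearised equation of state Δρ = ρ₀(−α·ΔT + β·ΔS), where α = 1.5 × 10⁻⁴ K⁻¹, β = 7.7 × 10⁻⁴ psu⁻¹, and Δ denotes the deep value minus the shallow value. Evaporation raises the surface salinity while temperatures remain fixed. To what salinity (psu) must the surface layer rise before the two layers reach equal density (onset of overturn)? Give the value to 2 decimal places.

Neutral buoyancy requires −α(T_deep − T_surf) + β(S_deep − S_surf′) = 0.
S_surf′ = S_deep − (α/β)·ΔT = 35.81 − (1.5 × 10⁻⁴/7.7 × 10⁻⁴)·(-14.5) = 38.6347 psu.
Increase required: 38.6347 − 35.54 = 3.0947 psu.

38.63 psu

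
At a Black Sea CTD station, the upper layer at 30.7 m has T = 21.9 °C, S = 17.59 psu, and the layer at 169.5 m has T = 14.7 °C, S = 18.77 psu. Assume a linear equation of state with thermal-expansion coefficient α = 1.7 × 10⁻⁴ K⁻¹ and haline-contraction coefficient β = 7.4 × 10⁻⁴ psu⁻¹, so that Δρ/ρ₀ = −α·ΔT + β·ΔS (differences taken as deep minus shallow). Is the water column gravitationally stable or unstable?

ΔT = 14.7 − 21.9 = -7.2 K and ΔS = 18.77 − 17.59 = +1.18 psu (deep − shallow).
−αΔT = 1.224 × 10⁻³; βΔS = 8.732 × 10⁻⁴; sum Δρ/ρ₀ = 2.0972 × 10⁻³.
Δρ/ρ₀ > 0, so Δρ > 0: deeper water is denser → statically stable.

stable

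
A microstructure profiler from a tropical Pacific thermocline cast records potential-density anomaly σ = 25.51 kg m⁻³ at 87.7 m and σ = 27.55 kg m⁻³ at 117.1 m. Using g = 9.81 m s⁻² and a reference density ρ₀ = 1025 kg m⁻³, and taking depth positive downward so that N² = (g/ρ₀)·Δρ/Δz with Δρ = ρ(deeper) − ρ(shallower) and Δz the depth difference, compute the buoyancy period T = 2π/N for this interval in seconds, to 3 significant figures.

Δρ = 1027.55 − 1025.51 = 2.04 kg m⁻³ over Δz = 117.1 − 87.7 = 29.4 m.
N² = (9.81/1025) × (2.04/29.4) = 6.6409 × 10⁻⁴ s⁻².
N = √(6.6409 × 10⁻⁴) = 0.025770 rad s⁻¹, so T = 2π/N = 243.82 s ≈ 244 s.

244 s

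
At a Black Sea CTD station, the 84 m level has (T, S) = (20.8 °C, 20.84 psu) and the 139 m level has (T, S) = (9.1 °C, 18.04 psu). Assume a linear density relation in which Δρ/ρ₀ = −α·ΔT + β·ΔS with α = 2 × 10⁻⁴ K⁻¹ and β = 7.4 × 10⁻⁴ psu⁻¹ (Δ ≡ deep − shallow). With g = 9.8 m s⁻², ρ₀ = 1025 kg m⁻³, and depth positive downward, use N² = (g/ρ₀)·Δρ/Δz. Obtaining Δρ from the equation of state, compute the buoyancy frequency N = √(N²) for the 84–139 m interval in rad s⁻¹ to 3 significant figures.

6.91 × 10⁻³ rad s⁻¹

ΔT = -11.7 K, ΔS = -2.80 psu (deep − shallow).
Δρ/ρ₀ = −αΔT + βΔS = 2.34 × 10⁻³ − 2.072 × 10⁻³ = 2.68 × 10⁻⁴, so Δρ ≈ 0.2747 kg m⁻³.
N² = (g/ρ₀)·Δρ/Δz = g·(Δρ/ρ₀)/Δz = 9.8 × 2.68 × 10⁻⁴ / 55 = 4.7753 × 10⁻⁵ s⁻².
N = √(4.7753 × 10⁻⁵) = 6.9104 × 10⁻³ rad s⁻¹ ≈ 6.91 × 10⁻³ rad s⁻¹.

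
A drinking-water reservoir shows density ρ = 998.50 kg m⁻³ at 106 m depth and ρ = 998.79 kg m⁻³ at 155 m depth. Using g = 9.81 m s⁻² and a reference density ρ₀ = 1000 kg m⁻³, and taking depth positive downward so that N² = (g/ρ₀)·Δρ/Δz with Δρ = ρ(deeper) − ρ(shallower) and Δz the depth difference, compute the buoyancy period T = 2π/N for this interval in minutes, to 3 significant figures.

13.7 min

Δρ = 998.79 − 998.50 = 0.29 kg m⁻³ over Δz = 155 − 106 = 49 m.
N² = (9.81/1000) × (0.29/49) = 5.8059 × 10⁻⁵ s⁻².
N = √(5.8059 × 10⁻⁵) = 7.6196 × 10⁻³ rad s⁻¹, so T = 2π/N = 824.61 s = 13.744 min ≈ 13.7 min.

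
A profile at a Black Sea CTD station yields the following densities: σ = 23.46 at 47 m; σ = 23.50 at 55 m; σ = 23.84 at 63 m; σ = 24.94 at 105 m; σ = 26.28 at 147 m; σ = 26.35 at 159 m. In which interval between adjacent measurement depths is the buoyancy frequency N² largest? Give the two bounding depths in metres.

55–63 m

Compute the density gradient over each adjacent pair:
  47–55 m: Δρ/Δz = 0.04/8 = 5.0 × 10⁻³ kg m⁻⁴
  55–63 m: Δρ/Δz = 0.34/8 = 0.043 kg m⁻⁴
  63–105 m: Δρ/Δz = 1.10/42 = 0.026 kg m⁻⁴
  105–147 m: Δρ/Δz = 1.34/42 = 0.032 kg m⁻⁴
  147–159 m: Δρ/Δz = 0.07/12 = 5.8 × 10⁻³ kg m⁻⁴
The largest gradient is in the 55–63 m interval — the pycnocline.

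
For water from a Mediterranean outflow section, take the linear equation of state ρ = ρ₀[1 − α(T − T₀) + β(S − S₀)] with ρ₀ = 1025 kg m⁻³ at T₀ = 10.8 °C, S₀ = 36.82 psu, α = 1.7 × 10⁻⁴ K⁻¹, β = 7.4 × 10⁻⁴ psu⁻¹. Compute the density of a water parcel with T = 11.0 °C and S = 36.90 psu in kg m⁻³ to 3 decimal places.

1025.026 kg m⁻³

T − T₀ = +0.2 K, S − S₀ = +0.08 psu.
Bracket = 1 − α·(+0.2) + β·(+0.08) = 1 + (2.52 × 10⁻⁵) = 1.0000252.
ρ = 1025 × 1.0000252 = 1025.026 kg m⁻³.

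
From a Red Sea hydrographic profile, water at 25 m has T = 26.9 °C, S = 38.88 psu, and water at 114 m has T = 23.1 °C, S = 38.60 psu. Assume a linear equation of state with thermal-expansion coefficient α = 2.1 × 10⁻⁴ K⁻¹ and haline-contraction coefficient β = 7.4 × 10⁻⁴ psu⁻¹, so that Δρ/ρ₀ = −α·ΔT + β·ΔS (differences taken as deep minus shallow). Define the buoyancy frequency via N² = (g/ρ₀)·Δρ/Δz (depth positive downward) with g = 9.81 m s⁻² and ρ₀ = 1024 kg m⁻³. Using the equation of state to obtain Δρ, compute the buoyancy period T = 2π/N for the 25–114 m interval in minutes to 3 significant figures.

ΔT = -3.8 K, ΔS = -0.28 psu (deep − shallow).
Δρ/ρ₀ = −αΔT + βΔS = 7.98 × 10⁻⁴ − 2.072 × 10⁻⁴ = 5.908 × 10⁻⁴, so Δρ ≈ 0.6050 kg m⁻³.
N² = (g/ρ₀)·Δρ/Δz = g·(Δρ/ρ₀)/Δz = 9.81 × 5.908 × 10⁻⁴ / 89 = 6.5121 × 10⁻⁵ s⁻².
N = √(6.5121 × 10⁻⁵) = 8.0698 × 10⁻³ rad s⁻¹ → T = 2π/N = 778.60 s = 12.977 min ≈ 13.0 min.

13.0 min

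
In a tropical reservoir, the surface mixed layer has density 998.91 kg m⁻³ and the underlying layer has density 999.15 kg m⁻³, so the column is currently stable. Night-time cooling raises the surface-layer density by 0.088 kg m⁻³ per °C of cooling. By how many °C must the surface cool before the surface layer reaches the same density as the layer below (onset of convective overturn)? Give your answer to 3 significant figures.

2.73 °C

Density deficit of the surface layer: 999.15 − 998.91 = 0.24 kg m⁻³.
Required change = 0.24 / 0.088 = 2.73 °C.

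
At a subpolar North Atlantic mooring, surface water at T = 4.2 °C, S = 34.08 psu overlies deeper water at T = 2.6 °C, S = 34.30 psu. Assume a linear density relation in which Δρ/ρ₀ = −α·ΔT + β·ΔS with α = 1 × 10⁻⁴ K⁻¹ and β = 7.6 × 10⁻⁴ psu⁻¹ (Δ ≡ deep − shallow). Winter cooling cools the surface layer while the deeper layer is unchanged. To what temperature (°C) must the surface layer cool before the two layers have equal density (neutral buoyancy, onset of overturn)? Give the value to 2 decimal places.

Neutral buoyancy requires Δρ = 0, i.e. −α(T_deep − T_surf′) + β(S_deep − S_surf) = 0.
T_surf′ = T_deep − (β/α)·ΔS = 2.6 − (7.6 × 10⁻⁴/1 × 10⁻⁴)·(+0.22) = 0.9280 °C.
Cooling required: 4.2 − (0.9280) = 3.2720 °C.

0.93 °C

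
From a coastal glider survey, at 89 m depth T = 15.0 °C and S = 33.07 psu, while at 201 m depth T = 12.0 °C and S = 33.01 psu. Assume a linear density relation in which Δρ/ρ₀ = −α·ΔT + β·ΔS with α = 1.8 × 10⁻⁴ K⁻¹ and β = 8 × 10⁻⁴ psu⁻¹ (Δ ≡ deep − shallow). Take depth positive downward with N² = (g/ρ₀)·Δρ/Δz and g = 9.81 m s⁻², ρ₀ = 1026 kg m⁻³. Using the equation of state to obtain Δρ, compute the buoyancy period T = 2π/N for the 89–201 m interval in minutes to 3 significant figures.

16.0 min

ΔT = -3.0 K, ΔS = -0.06 psu (deep − shallow).
Δρ/ρ₀ = −αΔT + βΔS = 5.40 × 10⁻⁴ − 4.80 × 10⁻⁵ = 4.92 × 10⁻⁴, so Δρ ≈ 0.5048 kg m⁻³.
N² = (g/ρ₀)·Δρ/Δz = g·(Δρ/ρ₀)/Δz = 9.81 × 4.92 × 10⁻⁴ / 112 = 4.3094 × 10⁻⁵ s⁻².
N = √(4.3094 × 10⁻⁵) = 6.5646 × 10⁻³ rad s⁻¹ → T = 2π/N = 957.13 s = 15.952 min ≈ 16.0 min.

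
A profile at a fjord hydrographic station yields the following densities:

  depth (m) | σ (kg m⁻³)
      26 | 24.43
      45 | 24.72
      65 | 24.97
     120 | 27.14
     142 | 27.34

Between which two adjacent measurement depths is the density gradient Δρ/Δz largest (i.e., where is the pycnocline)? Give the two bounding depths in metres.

65–120 m

Compute the density gradient over each adjacent pair:
  26–45 m: Δρ/Δz = 0.29/19 = 0.015 kg m⁻⁴
  45–65 m: Δρ/Δz = 0.25/20 = 0.013 kg m⁻⁴
  65–120 m: Δρ/Δz = 2.17/55 = 0.039 kg m⁻⁴
  120–142 m: Δρ/Δz = 0.20/22 = 9.1 × 10⁻³ kg m⁻⁴
The largest gradient is in the 65–120 m interval — the pycnocline.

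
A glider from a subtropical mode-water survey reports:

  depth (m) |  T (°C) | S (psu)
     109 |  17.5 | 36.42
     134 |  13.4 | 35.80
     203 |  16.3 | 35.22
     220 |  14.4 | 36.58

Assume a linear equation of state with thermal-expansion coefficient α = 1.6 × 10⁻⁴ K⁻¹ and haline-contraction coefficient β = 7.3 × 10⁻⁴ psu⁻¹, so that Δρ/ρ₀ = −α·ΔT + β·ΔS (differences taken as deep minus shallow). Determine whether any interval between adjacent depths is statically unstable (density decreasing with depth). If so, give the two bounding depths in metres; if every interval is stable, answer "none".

Evaluate Δρ/ρ₀ = −αΔT + βΔS across each adjacent pair:
  109–134 m: −αΔT+βΔS = −(1.6 × 10⁻⁴)(-4.1)+(7.3 × 10⁻⁴)(-0.62) = 2.0 × 10⁻⁴ → stable
  134–203 m: −αΔT+βΔS = −(1.6 × 10⁻⁴)(+2.9)+(7.3 × 10⁻⁴)(-0.58) = -8.9 × 10⁻⁴ → UNSTABLE
  203–220 m: −αΔT+βΔS = −(1.6 × 10⁻⁴)(-1.9)+(7.3 × 10⁻⁴)(+1.36) = 1.3 × 10⁻³ → stable
The 134–203 m interval has Δρ < 0: lighter water underlies denser water.

134–203 m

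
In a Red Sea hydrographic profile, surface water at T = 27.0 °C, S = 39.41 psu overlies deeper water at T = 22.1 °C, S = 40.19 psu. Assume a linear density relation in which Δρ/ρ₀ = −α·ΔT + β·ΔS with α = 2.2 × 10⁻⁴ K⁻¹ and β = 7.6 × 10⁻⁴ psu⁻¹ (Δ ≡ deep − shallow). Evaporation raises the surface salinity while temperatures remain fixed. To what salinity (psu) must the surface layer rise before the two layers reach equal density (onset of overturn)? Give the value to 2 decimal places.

Neutral buoyancy requires −α(T_deep − T_surf) + β(S_deep − S_surf′) = 0.
S_surf′ = S_deep − (α/β)·ΔT = 40.19 − (2.2 × 10⁻⁴/7.6 × 10⁻⁴)·(-4.9) = 41.6084 psu.
Increase required: 41.6084 − 39.41 = 2.1984 psu.

41.61 psu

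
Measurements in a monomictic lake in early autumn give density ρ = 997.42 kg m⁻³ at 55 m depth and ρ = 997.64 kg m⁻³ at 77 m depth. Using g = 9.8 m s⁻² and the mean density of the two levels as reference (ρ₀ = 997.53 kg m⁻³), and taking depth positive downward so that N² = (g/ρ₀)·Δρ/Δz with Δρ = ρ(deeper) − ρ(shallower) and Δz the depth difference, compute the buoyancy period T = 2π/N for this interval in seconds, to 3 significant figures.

634 s

Δρ = 997.64 − 997.42 = 0.22 kg m⁻³ over Δz = 77 − 55 = 22 m.
N² = (9.8/997.53) × (0.22/22) = 9.8243 × 10⁻⁵ s⁻².
N = √(9.8243 × 10⁻⁵) = 9.9118 × 10⁻³ rad s⁻¹, so T = 2π/N = 633.91 s ≈ 634 s.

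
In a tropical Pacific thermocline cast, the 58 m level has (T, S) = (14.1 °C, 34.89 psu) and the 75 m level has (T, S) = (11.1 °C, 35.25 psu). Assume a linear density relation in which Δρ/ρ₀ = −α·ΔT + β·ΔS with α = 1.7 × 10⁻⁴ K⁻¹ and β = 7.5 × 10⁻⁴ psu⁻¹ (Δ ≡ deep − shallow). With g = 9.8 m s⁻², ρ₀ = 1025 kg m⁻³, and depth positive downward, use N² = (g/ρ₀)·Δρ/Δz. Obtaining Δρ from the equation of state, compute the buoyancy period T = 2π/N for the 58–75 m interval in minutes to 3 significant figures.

4.94 min

ΔT = -3.0 K, ΔS = +0.36 psu (deep − shallow).
Δρ/ρ₀ = −αΔT + βΔS = 5.10 × 10⁻⁴ + 2.70 × 10⁻⁴ = 7.80 × 10⁻⁴, so Δρ ≈ 0.7995 kg m⁻³.
N² = (g/ρ₀)·Δρ/Δz = g·(Δρ/ρ₀)/Δz = 9.8 × 7.80 × 10⁻⁴ / 17 = 4.4965 × 10⁻⁴ s⁻².
N = √(4.4965 × 10⁻⁴) = 0.021205 rad s⁻¹ → T = 2π/N = 296.31 s = 4.9385 min ≈ 4.94 min.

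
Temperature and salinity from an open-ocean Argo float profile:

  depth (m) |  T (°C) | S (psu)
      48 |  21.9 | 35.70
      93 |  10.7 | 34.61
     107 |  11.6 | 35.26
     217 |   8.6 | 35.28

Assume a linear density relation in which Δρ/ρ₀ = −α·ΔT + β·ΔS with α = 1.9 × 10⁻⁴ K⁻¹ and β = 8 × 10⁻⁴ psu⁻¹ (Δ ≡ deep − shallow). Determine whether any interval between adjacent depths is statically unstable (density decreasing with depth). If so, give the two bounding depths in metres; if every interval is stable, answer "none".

Evaluate Δρ/ρ₀ = −αΔT + βΔS across each adjacent pair:
  48–93 m: −αΔT+βΔS = −(1.9 × 10⁻⁴)(-11.2)+(8 × 10⁻⁴)(-1.09) = 1.3 × 10⁻³ → stable
  93–107 m: −αΔT+βΔS = −(1.9 × 10⁻⁴)(+0.9)+(8 × 10⁻⁴)(+0.65) = 3.5 × 10⁻⁴ → stable
  107–217 m: −αΔT+βΔS = −(1.9 × 10⁻⁴)(-3.0)+(8 × 10⁻⁴)(+0.02) = 5.9 × 10⁻⁴ → stable
Every interval has Δρ > 0: the column is stably stratified throughout.

none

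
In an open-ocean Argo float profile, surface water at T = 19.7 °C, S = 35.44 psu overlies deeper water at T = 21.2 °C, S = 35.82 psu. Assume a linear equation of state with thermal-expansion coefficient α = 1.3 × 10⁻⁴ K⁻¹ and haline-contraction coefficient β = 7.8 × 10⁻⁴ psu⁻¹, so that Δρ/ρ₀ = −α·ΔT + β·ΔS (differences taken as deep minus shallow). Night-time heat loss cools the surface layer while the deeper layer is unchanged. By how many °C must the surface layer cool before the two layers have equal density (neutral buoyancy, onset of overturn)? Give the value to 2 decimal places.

Neutral buoyancy requires Δρ = 0, i.e. −α(T_deep − T_surf′) + β(S_deep − S_surf) = 0.
T_surf′ = T_deep − (β/α)·ΔS = 21.2 − (7.8 × 10⁻⁴/1.3 × 10⁻⁴)·(+0.38) = 18.9200 °C.
Cooling required: 19.7 − (18.9200) = 0.7800 °C.

0.78 °C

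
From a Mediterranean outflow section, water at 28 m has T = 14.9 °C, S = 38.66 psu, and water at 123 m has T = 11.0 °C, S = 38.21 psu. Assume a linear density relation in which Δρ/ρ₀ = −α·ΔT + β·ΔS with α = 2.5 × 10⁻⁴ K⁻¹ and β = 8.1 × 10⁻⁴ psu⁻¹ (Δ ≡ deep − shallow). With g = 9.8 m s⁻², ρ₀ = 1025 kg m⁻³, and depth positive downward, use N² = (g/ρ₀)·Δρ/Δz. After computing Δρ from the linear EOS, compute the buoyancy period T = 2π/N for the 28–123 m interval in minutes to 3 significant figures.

ΔT = -3.9 K, ΔS = -0.45 psu (deep − shallow).
Δρ/ρ₀ = −αΔT + βΔS = 9.75 × 10⁻⁴ − 3.645 × 10⁻⁴ = 6.105 × 10⁻⁴, so Δρ ≈ 0.6258 kg m⁻³.
N² = (g/ρ₀)·Δρ/Δz = g·(Δρ/ρ₀)/Δz = 9.8 × 6.105 × 10⁻⁴ / 95 = 6.2978 × 10⁻⁵ s⁻².
N = √(6.2978 × 10⁻⁵) = 7.9359 × 10⁻³ rad s⁻¹ → T = 2π/N = 791.74 s = 13.196 min ≈ 13.2 min.

13.2 min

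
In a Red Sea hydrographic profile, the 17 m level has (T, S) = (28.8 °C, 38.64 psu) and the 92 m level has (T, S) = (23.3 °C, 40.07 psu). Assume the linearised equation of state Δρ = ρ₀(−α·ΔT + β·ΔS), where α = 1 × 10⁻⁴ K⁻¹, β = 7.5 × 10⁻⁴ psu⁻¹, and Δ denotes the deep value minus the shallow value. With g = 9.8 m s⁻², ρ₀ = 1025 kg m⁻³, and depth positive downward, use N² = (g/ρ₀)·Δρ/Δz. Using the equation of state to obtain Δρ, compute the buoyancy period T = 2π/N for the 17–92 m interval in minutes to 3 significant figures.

7.19 min

ΔT = -5.5 K, ΔS = +1.43 psu (deep − shallow).
Δρ/ρ₀ = −αΔT + βΔS = 5.50 × 10⁻⁴ + 1.0725 × 10⁻³ = 1.6225 × 10⁻³, so Δρ ≈ 1.663 kg m⁻³.
N² = (g/ρ₀)·Δρ/Δz = g·(Δρ/ρ₀)/Δz = 9.8 × 1.6225 × 10⁻³ / 75 = 2.1201 × 10⁻⁴ s⁻².
N = √(2.1201 × 10⁻⁴) = 0.014561 rad s⁻¹ → T = 2π/N = 431.51 s = 7.1918 min ≈ 7.19 min.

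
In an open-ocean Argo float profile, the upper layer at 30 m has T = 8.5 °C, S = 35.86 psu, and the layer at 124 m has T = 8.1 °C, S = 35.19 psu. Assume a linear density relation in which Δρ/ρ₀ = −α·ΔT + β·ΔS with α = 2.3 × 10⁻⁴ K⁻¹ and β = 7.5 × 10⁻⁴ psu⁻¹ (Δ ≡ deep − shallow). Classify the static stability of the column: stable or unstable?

ΔT = 8.1 − 8.5 = -0.4 K and ΔS = 35.19 − 35.86 = -0.67 psu (deep − shallow).
−αΔT = 9.20 × 10⁻⁵; βΔS = -5.025 × 10⁻⁴; sum Δρ/ρ₀ = -4.105 × 10⁻⁴.
Δρ/ρ₀ < 0, so Δρ < 0: deeper water is lighter → statically unstable; the column would overturn.

unstable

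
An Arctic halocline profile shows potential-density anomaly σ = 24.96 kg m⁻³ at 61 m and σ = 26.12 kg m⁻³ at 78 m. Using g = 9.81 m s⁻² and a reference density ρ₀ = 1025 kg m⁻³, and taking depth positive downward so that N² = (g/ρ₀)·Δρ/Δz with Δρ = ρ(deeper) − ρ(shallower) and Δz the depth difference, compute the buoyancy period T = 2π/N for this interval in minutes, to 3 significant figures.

4.10 min

Δρ = 1026.12 − 1024.96 = 1.16 kg m⁻³ over Δz = 78 − 61 = 17 m.
N² = (9.81/1025) × (1.16/17) = 6.5306 × 10⁻⁴ s⁻².
N = √(6.5306 × 10⁻⁴) = 0.025555 rad s⁻¹, so T = 2π/N = 245.87 s = 4.0978 min ≈ 4.10 min.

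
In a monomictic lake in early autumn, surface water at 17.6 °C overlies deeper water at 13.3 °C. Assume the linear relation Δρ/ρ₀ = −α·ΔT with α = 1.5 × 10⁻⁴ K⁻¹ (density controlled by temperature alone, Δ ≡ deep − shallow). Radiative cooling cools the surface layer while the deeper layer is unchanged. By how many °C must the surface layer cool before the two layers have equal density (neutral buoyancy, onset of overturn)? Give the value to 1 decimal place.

With temperature the only control, equal density requires T_surf′ = T_deep.
T_surf′ = 13.3 °C.
Cooling required: 17.6 − 13.3 = 4.3 °C.

4.3 °C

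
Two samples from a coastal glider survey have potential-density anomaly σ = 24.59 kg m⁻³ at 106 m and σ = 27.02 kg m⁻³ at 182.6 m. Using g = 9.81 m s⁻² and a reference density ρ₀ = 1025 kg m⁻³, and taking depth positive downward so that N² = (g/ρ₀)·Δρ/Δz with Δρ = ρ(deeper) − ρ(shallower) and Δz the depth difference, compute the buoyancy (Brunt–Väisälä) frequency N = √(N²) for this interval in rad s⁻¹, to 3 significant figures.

Δρ = 1027.02 − 1024.59 = 2.43 kg m⁻³ over Δz = 182.6 − 106 = 76.6 m.
N² = (9.81/1025) × (2.43/76.6) = 3.0361 × 10⁻⁴ s⁻².
N = √(3.0361 × 10⁻⁴) = 0.017424 rad s⁻¹ ≈ 0.0174 rad s⁻¹.

0.0174 rad s⁻¹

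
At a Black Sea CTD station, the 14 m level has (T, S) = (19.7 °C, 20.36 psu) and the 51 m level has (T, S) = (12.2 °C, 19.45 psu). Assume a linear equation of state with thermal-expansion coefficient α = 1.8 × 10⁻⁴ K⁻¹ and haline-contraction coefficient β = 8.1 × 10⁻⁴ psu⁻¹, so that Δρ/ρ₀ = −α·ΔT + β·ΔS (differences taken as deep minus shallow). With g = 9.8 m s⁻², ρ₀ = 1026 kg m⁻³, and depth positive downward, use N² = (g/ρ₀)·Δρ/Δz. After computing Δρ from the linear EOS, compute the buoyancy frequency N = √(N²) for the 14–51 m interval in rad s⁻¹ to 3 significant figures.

0.0127 rad s⁻¹

ΔT = -7.5 K, ΔS = -0.91 psu (deep − shallow).
Δρ/ρ₀ = −αΔT + βΔS = 1.35 × 10⁻³ − 7.371 × 10⁻⁴ = 6.129 × 10⁻⁴, so Δρ ≈ 0.6288 kg m⁻³.
N² = (g/ρ₀)·Δρ/Δz = g·(Δρ/ρ₀)/Δz = 9.8 × 6.129 × 10⁻⁴ / 37 = 1.6234 × 10⁻⁴ s⁻².
N = √(1.6234 × 10⁻⁴) = 0.012741 rad s⁻¹ ≈ 0.0127 rad s⁻¹.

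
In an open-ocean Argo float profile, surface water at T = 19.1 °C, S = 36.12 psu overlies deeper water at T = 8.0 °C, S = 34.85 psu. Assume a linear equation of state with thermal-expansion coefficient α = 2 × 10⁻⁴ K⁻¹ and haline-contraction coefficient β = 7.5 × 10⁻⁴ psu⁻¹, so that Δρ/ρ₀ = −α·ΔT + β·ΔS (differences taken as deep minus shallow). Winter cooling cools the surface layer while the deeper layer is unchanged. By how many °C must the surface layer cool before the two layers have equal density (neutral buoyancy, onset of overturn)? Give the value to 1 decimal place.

Neutral buoyancy requires Δρ = 0, i.e. −α(T_deep − T_surf′) + β(S_deep − S_surf) = 0.
T_surf′ = T_deep − (β/α)·ΔS = 8.0 − (7.5 × 10⁻⁴/2 × 10⁻⁴)·(-1.27) = 12.762 °C.
Cooling required: 19.1 − (12.762) = 6.338 °C.

6.3 °C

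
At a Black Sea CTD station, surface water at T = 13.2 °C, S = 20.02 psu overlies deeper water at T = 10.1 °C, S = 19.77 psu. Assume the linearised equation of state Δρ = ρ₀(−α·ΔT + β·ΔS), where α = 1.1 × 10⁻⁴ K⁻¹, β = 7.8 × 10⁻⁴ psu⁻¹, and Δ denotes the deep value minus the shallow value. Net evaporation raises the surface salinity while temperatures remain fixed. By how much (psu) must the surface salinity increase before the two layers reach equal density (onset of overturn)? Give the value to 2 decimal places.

Neutral buoyancy requires −α(T_deep − T_surf) + β(S_deep − S_surf′) = 0.
S_surf′ = S_deep − (α/β)·ΔT = 19.77 − (1.1 × 10⁻⁴/7.8 × 10⁻⁴)·(-3.1) = 20.2072 psu.
Increase required: 20.2072 − 20.02 = 0.1872 psu.

0.19 psu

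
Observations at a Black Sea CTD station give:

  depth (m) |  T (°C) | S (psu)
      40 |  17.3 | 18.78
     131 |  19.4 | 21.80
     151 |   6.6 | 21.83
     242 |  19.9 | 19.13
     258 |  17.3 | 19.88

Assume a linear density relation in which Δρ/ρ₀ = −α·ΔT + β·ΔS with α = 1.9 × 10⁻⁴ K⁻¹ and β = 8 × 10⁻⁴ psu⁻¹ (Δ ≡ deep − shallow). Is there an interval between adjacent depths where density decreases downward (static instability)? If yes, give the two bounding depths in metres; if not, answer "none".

151–242 m

Evaluate Δρ/ρ₀ = −αΔT + βΔS across each adjacent pair:
  40–131 m: −αΔT+βΔS = −(1.9 × 10⁻⁴)(+2.1)+(8 × 10⁻⁴)(+3.02) = 2.0 × 10⁻³ → stable
  131–151 m: −αΔT+βΔS = −(1.9 × 10⁻⁴)(-12.8)+(8 × 10⁻⁴)(+0.03) = 2.5 × 10⁻³ → stable
  151–242 m: −αΔT+βΔS = −(1.9 × 10⁻⁴)(+13.3)+(8 × 10⁻⁴)(-2.70) = -4.7 × 10⁻³ → UNSTABLE
  242–258 m: −αΔT+βΔS = −(1.9 × 10⁻⁴)(-2.6)+(8 × 10⁻⁴)(+0.75) = 1.1 × 10⁻³ → stable
The 151–242 m interval has Δρ < 0: lighter water underlies denser water.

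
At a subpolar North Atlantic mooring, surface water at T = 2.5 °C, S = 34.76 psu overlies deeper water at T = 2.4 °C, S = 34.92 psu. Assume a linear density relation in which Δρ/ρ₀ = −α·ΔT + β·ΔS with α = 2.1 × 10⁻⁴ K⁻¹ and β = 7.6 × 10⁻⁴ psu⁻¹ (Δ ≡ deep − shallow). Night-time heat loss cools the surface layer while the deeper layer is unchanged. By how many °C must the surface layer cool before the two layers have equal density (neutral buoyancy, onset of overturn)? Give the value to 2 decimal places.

0.68 °C

Neutral buoyancy requires Δρ = 0, i.e. −α(T_deep − T_surf′) + β(S_deep − S_surf) = 0.
T_surf′ = T_deep − (β/α)·ΔS = 2.4 − (7.6 × 10⁻⁴/2.1 × 10⁻⁴)·(+0.16) = 1.8210 °C.
Cooling required: 2.5 − (1.8210) = 0.6790 °C.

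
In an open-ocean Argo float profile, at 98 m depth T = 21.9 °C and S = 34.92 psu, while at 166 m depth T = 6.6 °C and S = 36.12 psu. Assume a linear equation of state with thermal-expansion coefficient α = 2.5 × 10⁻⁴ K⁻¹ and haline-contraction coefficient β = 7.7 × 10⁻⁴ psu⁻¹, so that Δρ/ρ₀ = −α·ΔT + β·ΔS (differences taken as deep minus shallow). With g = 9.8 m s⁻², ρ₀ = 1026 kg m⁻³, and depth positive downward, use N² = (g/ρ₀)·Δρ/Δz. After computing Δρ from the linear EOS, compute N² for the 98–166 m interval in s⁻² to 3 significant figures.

6.84 × 10⁻⁴ s⁻²

ΔT = -15.3 K, ΔS = +1.20 psu (deep − shallow).
Δρ/ρ₀ = −αΔT + βΔS = 3.825 × 10⁻³ + 9.24 × 10⁻⁴ = 4.749 × 10⁻³, so Δρ ≈ 4.872 kg m⁻³.
N² = (g/ρ₀)·Δρ/Δz = g·(Δρ/ρ₀)/Δz = 9.8 × 4.749 × 10⁻³ / 68 = 6.8441 × 10⁻⁴ s⁻² ≈ 6.84 × 10⁻⁴ s⁻².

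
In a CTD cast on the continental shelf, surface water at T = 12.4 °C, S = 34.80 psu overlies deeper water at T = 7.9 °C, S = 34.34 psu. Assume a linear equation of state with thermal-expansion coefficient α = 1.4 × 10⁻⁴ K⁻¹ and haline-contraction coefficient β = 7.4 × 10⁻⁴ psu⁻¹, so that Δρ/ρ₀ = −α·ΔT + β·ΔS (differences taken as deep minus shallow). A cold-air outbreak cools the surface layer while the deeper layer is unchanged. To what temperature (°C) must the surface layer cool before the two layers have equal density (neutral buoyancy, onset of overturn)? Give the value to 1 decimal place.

10.3 °C

Neutral buoyancy requires Δρ = 0, i.e. −α(T_deep − T_surf′) + β(S_deep − S_surf) = 0.
T_surf′ = T_deep − (β/α)·ΔS = 7.9 − (7.4 × 10⁻⁴/1.4 × 10⁻⁴)·(-0.46) = 10.331 °C.
Cooling required: 12.4 − (10.331) = 2.069 °C.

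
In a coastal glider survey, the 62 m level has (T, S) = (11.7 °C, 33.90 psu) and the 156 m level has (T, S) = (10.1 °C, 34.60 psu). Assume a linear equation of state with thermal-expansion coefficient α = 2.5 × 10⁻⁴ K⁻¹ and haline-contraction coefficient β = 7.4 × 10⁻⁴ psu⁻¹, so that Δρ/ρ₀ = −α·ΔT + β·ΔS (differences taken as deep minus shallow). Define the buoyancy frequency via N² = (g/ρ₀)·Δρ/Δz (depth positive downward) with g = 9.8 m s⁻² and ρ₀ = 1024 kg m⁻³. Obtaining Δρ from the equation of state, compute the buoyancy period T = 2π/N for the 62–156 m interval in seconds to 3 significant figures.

ΔT = -1.6 K, ΔS = +0.70 psu (deep − shallow).
Δρ/ρ₀ = −αΔT + βΔS = 4.00 × 10⁻⁴ + 5.18 × 10⁻⁴ = 9.18 × 10⁻⁴, so Δρ ≈ 0.9400 kg m⁻³.
N² = (g/ρ₀)·Δρ/Δz = g·(Δρ/ρ₀)/Δz = 9.8 × 9.18 × 10⁻⁴ / 94 = 9.5706 × 10⁻⁵ s⁻².
N = √(9.5706 × 10⁻⁵) = 9.7829 × 10⁻³ rad s⁻¹ → T = 2π/N = 642.26 s ≈ 642 s.

642 s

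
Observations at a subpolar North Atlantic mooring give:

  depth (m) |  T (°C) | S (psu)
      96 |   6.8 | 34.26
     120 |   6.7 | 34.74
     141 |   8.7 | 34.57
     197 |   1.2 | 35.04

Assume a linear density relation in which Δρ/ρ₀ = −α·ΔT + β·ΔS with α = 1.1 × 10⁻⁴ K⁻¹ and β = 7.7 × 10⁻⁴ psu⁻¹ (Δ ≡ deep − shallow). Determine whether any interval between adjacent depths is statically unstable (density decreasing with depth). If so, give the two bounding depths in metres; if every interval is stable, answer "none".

120–141 m

Evaluate Δρ/ρ₀ = −αΔT + βΔS across each adjacent pair:
  96–120 m: −αΔT+βΔS = −(1.1 × 10⁻⁴)(-0.1)+(7.7 × 10⁻⁴)(+0.48) = 3.8 × 10⁻⁴ → stable
  120–141 m: −αΔT+βΔS = −(1.1 × 10⁻⁴)(+2.0)+(7.7 × 10⁻⁴)(-0.17) = -3.5 × 10⁻⁴ → UNSTABLE
  141–197 m: −αΔT+βΔS = −(1.1 × 10⁻⁴)(-7.5)+(7.7 × 10⁻⁴)(+0.47) = 1.2 × 10⁻³ → stable
The 120–141 m interval has Δρ < 0: lighter water underlies denser water.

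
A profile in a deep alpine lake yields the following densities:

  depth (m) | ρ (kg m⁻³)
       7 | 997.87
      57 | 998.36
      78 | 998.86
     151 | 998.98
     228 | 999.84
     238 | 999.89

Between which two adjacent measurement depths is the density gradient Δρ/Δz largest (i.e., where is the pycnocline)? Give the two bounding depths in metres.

57–78 m

Compute the density gradient over each adjacent pair:
  7–57 m: Δρ/Δz = 0.49/50 = 9.8 × 10⁻³ kg m⁻⁴
  57–78 m: Δρ/Δz = 0.50/21 = 0.024 kg m⁻⁴
  78–151 m: Δρ/Δz = 0.12/73 = 1.6 × 10⁻³ kg m⁻⁴
  151–228 m: Δρ/Δz = 0.86/77 = 0.011 kg m⁻⁴
  228–238 m: Δρ/Δz = 0.05/10 = 5.0 × 10⁻³ kg m⁻⁴
The largest gradient is in the 57–78 m interval — the pycnocline.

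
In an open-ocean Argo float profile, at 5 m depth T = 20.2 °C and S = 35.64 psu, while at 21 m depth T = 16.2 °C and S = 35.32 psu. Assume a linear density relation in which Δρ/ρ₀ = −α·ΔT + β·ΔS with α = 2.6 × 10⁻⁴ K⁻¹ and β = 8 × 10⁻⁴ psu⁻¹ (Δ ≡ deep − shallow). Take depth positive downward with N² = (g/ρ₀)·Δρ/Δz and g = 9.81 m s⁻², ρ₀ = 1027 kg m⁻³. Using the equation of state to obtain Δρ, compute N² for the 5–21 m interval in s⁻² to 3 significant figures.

ΔT = -4.0 K, ΔS = -0.32 psu (deep − shallow).
Δρ/ρ₀ = −αΔT + βΔS = 1.04 × 10⁻³ − 2.56 × 10⁻⁴ = 7.84 × 10⁻⁴, so Δρ ≈ 0.8052 kg m⁻³.
N² = (g/ρ₀)·Δρ/Δz = g·(Δρ/ρ₀)/Δz = 9.81 × 7.84 × 10⁻⁴ / 16 = 4.8069 × 10⁻⁴ s⁻² ≈ 4.81 × 10⁻⁴ s⁻².

4.81 × 10⁻⁴ s⁻²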